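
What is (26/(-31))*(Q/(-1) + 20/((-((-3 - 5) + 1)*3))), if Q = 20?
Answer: 10400/651 ≈ 15.975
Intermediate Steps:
(26/(-31))*(Q/(-1) + 20/((-((-3 - 5) + 1)*3))) = (26/(-31))*(20/(-1) + 20/((-((-3 - 5) + 1)*3))) = (26*(-1/31))*(20*(-1) + 20/((-(-8 + 1)*3))) = -26*(-20 + 20/((-1*(-7)*3)))/31 = -26*(-20 + 20/((7*3)))/31 = -26*(-20 + 20/21)/31 = -26/31*(-400/21) = 10400/651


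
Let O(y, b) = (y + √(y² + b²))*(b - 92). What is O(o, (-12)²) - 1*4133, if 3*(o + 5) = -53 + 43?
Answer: -13699/3 + 52*√187249/3 ≈ 2934.2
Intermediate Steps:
o = -25/3 (o = -5 + (-53 + 43)/3 = -5 + (⅓)*(-10) = -5 - 10/3 = -25/3 ≈ -8.3333)
O(y, b) = (-92 + b)*(y + √(b² + y²)) (O(y, b) = (y + √(b² + y²))*(-92 + b) = (-92 + b)*(y + √(b² + y²)))
O(o, (-12)²) - 1*4133 = (-92*(-25/3) - 92*√(((-12)²)² + (-25/3)²) + (-12)²*(-25/3) + (-12)²*√(((-12)²)² + (-25/3)²)) - 1*4133 = (2300/3 - 92*√(144² + 625/9) + 144*(-25/3) + 144*√(144² + 625/9)) - 4133 = (2300/3 - 92*√(20736 + 625/9) - 1200 + 144*√(20736 + 625/9)) - 4133 = (2300/3 - 92*√187249/3 - 1200 + 144*√(187249/9)) - 4133 = (2300/3 - 92*√187249/3 - 1200 + 144*(√187249/3)) - 4133 = (2300/3 - 92*√187249/3 - 1200 + 48*√187249) - 4133 = (-1300/3 + 52*√187249/3) - 4133 = -13699/3 + 52*√187249/3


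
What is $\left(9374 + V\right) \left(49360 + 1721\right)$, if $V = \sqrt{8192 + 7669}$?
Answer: $478833294 + 51081 \sqrt{15861} \approx 4.8527 \cdot 10^{8}$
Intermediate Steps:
$V = \sqrt{15861} \approx 125.94$
$\left(9374 + V\right) \left(49360 + 1721\right) = \left(9374 + \sqrt{15861}\right) \left(49360 + 1721\right) = \left(9374 + \sqrt{15861}\right) 51081 = 478833294 + 51081 \sqrt{15861}$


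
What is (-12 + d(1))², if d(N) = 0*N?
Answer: 144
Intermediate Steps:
d(N) = 0
(-12 + d(1))² = (-12 + 0)² = (-12)² = 144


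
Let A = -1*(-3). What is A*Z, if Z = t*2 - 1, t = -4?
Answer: -27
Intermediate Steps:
Z = -9 (Z = -4*2 - 1 = -8 - 1 = -9)
A = 3
A*Z = 3*(-9) = -27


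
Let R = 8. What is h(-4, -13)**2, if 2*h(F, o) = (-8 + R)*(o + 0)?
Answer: 0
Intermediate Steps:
h(F, o) = 0 (h(F, o) = ((-8 + 8)*(o + 0))/2 = (0*o)/2 = (1/2)*0 = 0)
h(-4, -13)**2 = 0**2 = 0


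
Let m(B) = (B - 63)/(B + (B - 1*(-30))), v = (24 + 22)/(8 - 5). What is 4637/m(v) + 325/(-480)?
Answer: -6232843/1056 ≈ -5902.3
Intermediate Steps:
v = 46/3 ≈ 15.333
m(B) = (-63 + B)/(30 + 2*B) (m(B) = (-63 + B)/(B + (B + 30)) = (-63 + B)/(B + (30 + B)) = (-63 + B)/(30 + 2*B))
4637/m(v) + 325/(-480) = 4637/(((-63 + 46/3)/(2*(15 + 46/3)))) + 325/(-480) = 4637/(((½)*(-143/3)/(91/3))) + 325*(-1/480) = 4637/(((½)*(3/91)*(-143/3))) - 65/96 = 4637/(-11/14) - 65/96 = 4637*(-14/11) - 65/96 = -64918/11 - 65/96 = -6232843/1056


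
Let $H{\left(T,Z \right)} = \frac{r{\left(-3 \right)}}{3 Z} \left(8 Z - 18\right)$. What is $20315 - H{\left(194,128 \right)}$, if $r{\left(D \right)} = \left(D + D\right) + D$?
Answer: $\frac{1301669}{64} \approx 20339.0$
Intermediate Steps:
$r{\left(D \right)} = 3 D$ ($r{\left(D \right)} = 2 D + D = 3 D$)
$H{\left(T,Z \right)} = - \frac{3 \left(-18 + 8 Z\right)}{Z}$ ($H{\left(T,Z \right)} = \frac{3 \left(-3\right)}{3 Z} \left(8 Z - 18\right) = - 9 \frac{1}{3 Z} \left(-18 + 8 Z\right) = - \frac{3}{Z} \left(-18 + 8 Z\right) = - \frac{3 \left(-18 + 8 Z\right)}{Z}$)
$20315 - H{\left(194,128 \right)} = 20315 - \left(-24 + \frac{54}{128}\right) = 20315 - \left(-24 + 54 \cdot \frac{1}{128}\right) = 20315 - \left(-24 + \frac{27}{64}\right) = 20315 - - \frac{1509}{64} = 20315 + \frac{1509}{64} = \frac{1301669}{64}$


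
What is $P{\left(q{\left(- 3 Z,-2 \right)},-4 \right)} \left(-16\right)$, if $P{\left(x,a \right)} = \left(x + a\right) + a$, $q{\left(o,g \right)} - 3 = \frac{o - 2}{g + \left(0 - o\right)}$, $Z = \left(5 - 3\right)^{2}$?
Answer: $\frac{512}{5} \approx 102.4$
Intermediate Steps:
$Z = 4$ ($Z = 2^{2} = 4$)
$q{\left(o,g \right)} = 3 + \frac{-2 + o}{g - o}$ ($q{\left(o,g \right)} = 3 + \frac{o - 2}{g + \left(0 - o\right)} = 3 + \frac{-2 + o}{g - o}$)
$P{\left(x,a \right)} = x + 2 a$ ($P{\left(x,a \right)} = \left(a + x\right) + a = x + 2 a$)
$P{\left(q{\left(- 3 Z,-2 \right)},-4 \right)} \left(-16\right) = \left(\frac{-2 - 2 \left(\left(-3\right) 4\right) + 3 \left(-2\right)}{-2 - \left(-3\right) 4} + 2 \left(-4\right)\right) \left(-16\right) = \left(\frac{-2 - -24 - 6}{-2 - -12} - 8\right) \left(-16\right) = \left(\frac{-2 + 24 - 6}{-2 + 12} - 8\right) \left(-16\right) = \left(\frac{1}{10} \cdot 16 - 8\right) \left(-16\right) = \left(\frac{8}{5} - 8\right) \left(-16\right) = \left(- \frac{32}{5}\right) \left(-16\right) = \frac{512}{5}$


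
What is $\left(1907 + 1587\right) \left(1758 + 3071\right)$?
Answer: $16872526$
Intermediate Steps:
$\left(1907 + 1587\right) \left(1758 + 3071\right) = 3494 \cdot 4829 = 16872526$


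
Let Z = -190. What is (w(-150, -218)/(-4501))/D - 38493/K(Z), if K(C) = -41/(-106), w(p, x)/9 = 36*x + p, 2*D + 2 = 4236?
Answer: -38879212791924/390673297 ≈ -99519.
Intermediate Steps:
D = 2117 (D = -1 + (½)*4236 = -1 + 2118 = 2117)
w(p, x) = 9*p + 324*x (w(p, x) = 9*(36*x + p) = 9*(p + 36*x) = 9*p + 324*x)
K(C) = 41/106 (K(C) = -41*(-1/106) = 41/106)
(w(-150, -218)/(-4501))/D - 38493/K(Z) = ((9*(-150) + 324*(-218))/(-4501))/2117 - 38493/41/106 = ((-1350 - 70632)*(-1/4501))*(1/2117) - 38493*106/41 = -71982*(-1/4501)*(1/2117) - 4080258/41 = (71982/4501)*(1/2117) - 4080258/41 = 71982/9528617 - 4080258/41 = -38879212791924/390673297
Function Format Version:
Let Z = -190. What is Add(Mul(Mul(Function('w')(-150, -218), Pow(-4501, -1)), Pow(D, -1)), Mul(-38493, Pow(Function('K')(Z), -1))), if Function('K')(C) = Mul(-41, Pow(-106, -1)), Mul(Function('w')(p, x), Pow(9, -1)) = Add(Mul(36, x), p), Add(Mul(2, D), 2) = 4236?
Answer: Rational(-38879212791924, 390673297) ≈ -99519.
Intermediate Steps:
D = 2117 (D = Add(-1, Mul(Rational(1, 2), 4236)) = Add(-1, 2118) = 2117)
Function('w')(p, x) = Add(Mul(9, p), Mul(324, x)) (Function('w')(p, x) = Mul(9, Add(Mul(36, x), p)) = Mul(9, Add(p, Mul(36, x))) = Add(Mul(9, p), Mul(324, x)))
Function('K')(C) = Rational(41, 106) (Function('K')(C) = Mul(-41, Rational(-1, 106)) = Rational(41, 106))
Add(Mul(Mul(Function('w')(-150, -218), Pow(-4501, -1)), Pow(D, -1)), Mul(-38493, Pow(Function('K')(Z), -1))) = Add(Mul(Mul(Add(Mul(9, -150), Mul(324, -218)), Pow(-4501, -1)), Pow(2117, -1)), Mul(-38493, Pow(Rational(41, 106), -1))) = Add(Mul(Mul(Add(-1350, -70632), Rational(-1, 4501)), Rational(1, 2117)), Mul(-38493, Rational(106, 41))) = Add(Mul(Mul(-71982, Rational(-1, 4501)), Rational(1, 2117)), Rational(-4080258, 41)) = Add(Mul(Rational(71982, 4501), Rational(1, 2117)), Rational(-4080258, 41)) = Add(Rational(71982, 9528617), Rational(-4080258, 41)) = Rational(-38879212791924, 390673297)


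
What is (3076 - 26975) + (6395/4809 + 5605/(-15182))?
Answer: -1744801543517/73010238 ≈ -23898.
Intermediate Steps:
(3076 - 26975) + (6395/4809 + 5605/(-15182)) = -23899 + (6395*(1/4809) + 5605*(-1/15182)) = -23899 + (6395/4809 - 5605/15182) = -23899 + 70134445/73010238 = -1744801543517/73010238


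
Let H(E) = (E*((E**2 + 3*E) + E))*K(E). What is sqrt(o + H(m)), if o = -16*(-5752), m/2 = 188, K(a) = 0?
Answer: 8*sqrt(1438) ≈ 303.37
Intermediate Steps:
m = 376 (m = 2*188 = 376)
o = 92032
H(E) = 0 (H(E) = (E*((E**2 + 3*E) + E))*0 = (E*(E**2 + 4*E))*0 = 0)
sqrt(o + H(m)) = sqrt(92032 + 0) = sqrt(92032) = 8*sqrt(1438)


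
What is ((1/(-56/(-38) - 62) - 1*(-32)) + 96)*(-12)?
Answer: -883086/575 ≈ -1535.8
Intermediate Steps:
((1/(-56/(-38) - 62) - 1*(-32)) + 96)*(-12) = ((1/(-56*(-1/38) - 62) + 32) + 96)*(-12) = ((1/(28/19 - 62) + 32) + 96)*(-12) = ((1/(-1150/19) + 32) + 96)*(-12) = ((-19/1150 + 32) + 96)*(-12) = (36781/1150 + 96)*(-12) = (147181/1150)*(-12) = -883086/575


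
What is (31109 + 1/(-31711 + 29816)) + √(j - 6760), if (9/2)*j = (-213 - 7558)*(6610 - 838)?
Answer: 58951554/1895 + 4*I*√5610579/3 ≈ 31109.0 + 3158.2*I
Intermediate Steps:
j = -29902808/3 (j = 2*((-213 - 7558)*(6610 - 838))/9 = 2*(-7771*5772)/9 = (2/9)*(-44854212) = -29902808/3 ≈ -9.9676e+6)
(31109 + 1/(-31711 + 29816)) + √(j - 6760) = (31109 + 1/(-31711 + 29816)) + √(-29902808/3 - 6760) = (31109 + 1/(-1895)) + √(-29923088/3) = (31109 - 1/1895) + 4*I*√5610579/3 = 58951554/1895 + 4*I*√5610579/3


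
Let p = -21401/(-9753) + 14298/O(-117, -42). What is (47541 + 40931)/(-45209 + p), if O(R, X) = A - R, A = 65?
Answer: -78520934856/40052355619 ≈ -1.9605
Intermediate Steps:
O(R, X) = 65 - R
p = 71671688/887523 (p = -21401/(-9753) + 14298/(65 - 1*(-117)) = -21401*(-1/9753) + 14298/(65 + 117) = 21401/9753 + 14298/182 = 21401/9753 + 14298*(1/182) = 21401/9753 + 7149/91 = 71671688/887523 ≈ 80.755)
(47541 + 40931)/(-45209 + p) = (47541 + 40931)/(-45209 + 71671688/887523) = 88472/(-40052355619/887523) = 88472*(-887523/40052355619) = -78520934856/40052355619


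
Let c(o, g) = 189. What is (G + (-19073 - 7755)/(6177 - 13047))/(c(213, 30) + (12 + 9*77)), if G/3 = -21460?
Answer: -110565943/1535445 ≈ -72.009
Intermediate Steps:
G = -64380 (G = 3*(-21460) = -64380)
(G + (-19073 - 7755)/(6177 - 13047))/(c(213, 30) + (12 + 9*77)) = (-64380 + (-19073 - 7755)/(6177 - 13047))/(189 + (12 + 9*77)) = (-64380 - 26828/(-6870))/(189 + (12 + 693)) = (-64380 - 26828*(-1/6870))/(189 + 705) = (-64380 + 13414/3435)/894 = -221131886/3435*1/894 = -110565943/1535445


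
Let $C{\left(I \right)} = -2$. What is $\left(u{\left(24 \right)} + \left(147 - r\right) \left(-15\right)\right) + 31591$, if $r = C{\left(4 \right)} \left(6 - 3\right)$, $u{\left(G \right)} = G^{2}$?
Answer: $29872$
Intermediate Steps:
$r = -6$ ($r = - 2 \left(6 - 3\right) = \left(-2\right) 3 = -6$)
$\left(u{\left(24 \right)} + \left(147 - r\right) \left(-15\right)\right) + 31591 = \left(24^{2} + \left(147 - -6\right) \left(-15\right)\right) + 31591 = \left(576 + \left(147 + 6\right) \left(-15\right)\right) + 31591 = \left(576 + 153 \left(-15\right)\right) + 31591 = \left(576 - 2295\right) + 31591 = -1719 + 31591 = 29872$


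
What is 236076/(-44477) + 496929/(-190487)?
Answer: -67071320145/8472290299 ≈ -7.9165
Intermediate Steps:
236076/(-44477) + 496929/(-190487) = 236076*(-1/44477) + 496929*(-1/190487) = -236076/44477 - 496929/190487 = -67071320145/8472290299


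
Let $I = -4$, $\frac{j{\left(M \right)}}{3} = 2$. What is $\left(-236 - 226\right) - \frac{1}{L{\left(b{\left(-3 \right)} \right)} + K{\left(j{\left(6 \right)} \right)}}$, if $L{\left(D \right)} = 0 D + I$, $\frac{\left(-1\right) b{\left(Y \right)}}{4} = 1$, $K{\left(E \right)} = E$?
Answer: $- \frac{925}{2} \approx -462.5$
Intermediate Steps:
$j{\left(M \right)} = 6$ ($j{\left(M \right)} = 3 \cdot 2 = 6$)
$b{\left(Y \right)} = -4$ ($b{\left(Y \right)} = \left(-4\right) 1 = -4$)
$L{\left(D \right)} = -4$ ($L{\left(D \right)} = 0 D - 4 = 0 - 4 = -4$)
$\left(-236 - 226\right) - \frac{1}{L{\left(b{\left(-3 \right)} \right)} + K{\left(j{\left(6 \right)} \right)}} = \left(-236 - 226\right) - \frac{1}{-4 + 6} = -462 - \frac{1}{2} = - \frac{925}{2}$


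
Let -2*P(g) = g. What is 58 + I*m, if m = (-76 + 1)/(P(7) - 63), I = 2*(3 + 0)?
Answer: 8614/133 ≈ 64.767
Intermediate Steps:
I = 6 (I = 2*3 = 6)
P(g) = -g/2
m = 150/133 (m = (-76 + 1)/(-1/2*7 - 63) = -75/(-7/2 - 63) = -75/(-133/2) = -75*(-2/133) = 150/133 ≈ 1.1278)
58 + I*m = 58 + 6*(150/133) = 58 + 900/133 = 8614/133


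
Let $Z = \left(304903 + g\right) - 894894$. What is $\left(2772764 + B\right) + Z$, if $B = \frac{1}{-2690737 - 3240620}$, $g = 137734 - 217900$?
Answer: $\frac{12471312747698}{5931357} \approx 2.1026 \cdot 10^{6}$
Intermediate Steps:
$g = -80166$
$Z = -670157$ ($Z = \left(304903 - 80166\right) - 894894 = 224737 - 894894 = -670157$)
$B = - \frac{1}{5931357}$ ($B = \frac{1}{-5931357} = - \frac{1}{5931357} \approx -1.686 \cdot 10^{-7}$)
$\left(2772764 + B\right) + Z = \left(2772764 - \frac{1}{5931357}\right) - 670157 = \frac{16446253160747}{5931357} - 670157 = \frac{12471312747698}{5931357}$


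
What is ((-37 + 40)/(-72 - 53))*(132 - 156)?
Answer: 72/125 ≈ 0.57600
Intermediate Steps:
((-37 + 40)/(-72 - 53))*(132 - 156) = (3/(-125))*(-24) = (3*(-1/125))*(-24) = -3/125*(-24) = 72/125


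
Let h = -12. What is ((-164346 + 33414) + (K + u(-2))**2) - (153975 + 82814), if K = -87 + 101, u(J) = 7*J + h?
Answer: -367577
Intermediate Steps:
u(J) = -12 + 7*J (u(J) = 7*J - 12 = -12 + 7*J)
K = 14
((-164346 + 33414) + (K + u(-2))**2) - (153975 + 82814) = ((-164346 + 33414) + (14 + (-12 + 7*(-2)))**2) - (153975 + 82814) = (-130932 + (14 + (-12 - 14))**2) - 1*236789 = (-130932 + (14 - 26)**2) - 236789 = (-130932 + (-12)**2) - 236789 = (-130932 + 144) - 236789 = -130788 - 236789 = -367577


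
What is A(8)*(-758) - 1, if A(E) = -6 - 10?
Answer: 12127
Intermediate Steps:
A(E) = -16
A(8)*(-758) - 1 = -16*(-758) - 1 = 12128 - 1 = 12127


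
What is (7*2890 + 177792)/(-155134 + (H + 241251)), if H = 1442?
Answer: 198022/87559 ≈ 2.2616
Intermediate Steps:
(7*2890 + 177792)/(-155134 + (H + 241251)) = (7*2890 + 177792)/(-155134 + (1442 + 241251)) = (20230 + 177792)/(-155134 + 242693) = 198022/87559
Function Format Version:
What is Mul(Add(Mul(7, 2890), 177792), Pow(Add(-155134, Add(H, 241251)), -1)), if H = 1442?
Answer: Rational(198022, 87559) ≈ 2.2616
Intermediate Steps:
Mul(Add(Mul(7, 2890), 177792), Pow(Add(-155134, Add(H, 241251)), -1)) = Mul(Add(Mul(7, 2890), 177792), Pow(Add(-155134, Add(1442, 241251)), -1)) = Mul(Add(20230, 177792), Pow(Add(-155134, 242693), -1)) = Mul(198022, Pow(87559, -1)) = Mul(198022, Rational(1, 87559)) = Rational(198022, 87559)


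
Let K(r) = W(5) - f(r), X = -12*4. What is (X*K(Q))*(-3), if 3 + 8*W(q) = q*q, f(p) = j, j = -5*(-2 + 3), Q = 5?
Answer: 1116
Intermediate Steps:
j = -5 (j = -5*1 = -5)
f(p) = -5
W(q) = -3/8 + q²/8 (W(q) = -3/8 + (q*q)/8 = -3/8 + q²/8)
X = -48
K(r) = 31/4 (K(r) = (-3/8 + (⅛)*5²) - 1*(-5) = (-3/8 + (⅛)*25) + 5 = (-3/8 + 25/8) + 5 = 11/4 + 5 = 31/4)
(X*K(Q))*(-3) = -48*31/4*(-3) = -372*(-3) = 1116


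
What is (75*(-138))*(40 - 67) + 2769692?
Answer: 3049142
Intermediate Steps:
(75*(-138))*(40 - 67) + 2769692 = -10350*(-27) + 2769692 = 279450 + 2769692 = 3049142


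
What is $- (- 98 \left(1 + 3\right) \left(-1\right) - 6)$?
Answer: $-386$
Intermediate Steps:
$- (- 98 \left(1 + 3\right) \left(-1\right) - 6) = - (- 98 \cdot 4 \left(-1\right) - 6) = - (\left(-98\right) \left(-4\right) - 6) = - (392 - 6) = \left(-1\right) 386 = -386$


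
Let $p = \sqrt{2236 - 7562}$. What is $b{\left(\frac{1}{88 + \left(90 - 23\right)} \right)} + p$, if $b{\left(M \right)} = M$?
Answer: $\frac{1}{155} + i \sqrt{5326} \approx 0.0064516 + 72.979 i$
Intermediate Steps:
$p = i \sqrt{5326}$ ($p = \sqrt{-5326} = i \sqrt{5326} \approx 72.979 i$)
$b{\left(\frac{1}{88 + \left(90 - 23\right)} \right)} + p = \frac{1}{88 + \left(90 - 23\right)} + i \sqrt{5326} = \frac{1}{88 + 67} + i \sqrt{5326} = \frac{1}{155} + i \sqrt{5326}$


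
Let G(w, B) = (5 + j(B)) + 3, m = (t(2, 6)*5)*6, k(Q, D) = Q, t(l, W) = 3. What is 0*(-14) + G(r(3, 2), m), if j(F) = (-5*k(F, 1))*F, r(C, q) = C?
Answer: -40492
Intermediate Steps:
m = 90 (m = (3*5)*6 = 15*6 = 90)
j(F) = -5*F² (j(F) = (-5*F)*F = -5*F²)
G(w, B) = 8 - 5*B² (G(w, B) = (5 - 5*B²) + 3 = 8 - 5*B²)
0*(-14) + G(r(3, 2), m) = 0*(-14) + (8 - 5*90²) = 0 + (8 - 5*8100) = 0 + (8 - 40500) = 0 - 40492 = -40492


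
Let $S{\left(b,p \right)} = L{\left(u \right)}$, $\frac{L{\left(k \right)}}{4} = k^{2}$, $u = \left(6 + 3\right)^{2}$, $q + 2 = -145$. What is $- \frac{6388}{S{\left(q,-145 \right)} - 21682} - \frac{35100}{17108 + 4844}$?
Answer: $- \frac{37544447}{12518128} \approx -2.9992$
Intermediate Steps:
$q = -147$ ($q = -2 - 145 = -147$)
$u = 81$ ($u = 9^{2} = 81$)
$L{\left(k \right)} = 4 k^{2}$
$S{\left(b,p \right)} = 26244$ ($S{\left(b,p \right)} = 4 \cdot 81^{2} = 4 \cdot 6561 = 26244$)
$- \frac{6388}{S{\left(q,-145 \right)} - 21682} - \frac{35100}{17108 + 4844} = - \frac{6388}{26244 - 21682} - \frac{35100}{17108 + 4844} = - \frac{6388}{4562} - \frac{35100}{21952} = \left(-6388\right) \frac{1}{4562} - \frac{8775}{5488} = - \frac{3194}{2281} - \frac{8775}{5488} = - \frac{37544447}{12518128}$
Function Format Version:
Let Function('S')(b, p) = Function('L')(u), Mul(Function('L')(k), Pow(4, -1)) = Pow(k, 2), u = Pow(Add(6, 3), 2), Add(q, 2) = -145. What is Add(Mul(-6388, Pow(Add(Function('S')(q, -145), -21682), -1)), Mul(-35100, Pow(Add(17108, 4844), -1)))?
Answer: Rational(-37544447, 12518128) ≈ -2.9992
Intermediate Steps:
q = -147 (q = Add(-2, -145) = -147)
u = 81 (u = Pow(9, 2) = 81)
Function('L')(k) = Mul(4, Pow(k, 2))
Function('S')(b, p) = 26244 (Function('S')(b, p) = Mul(4, Pow(81, 2)) = Mul(4, 6561) = 26244)
Add(Mul(-6388, Pow(Add(Function('S')(q, -145), -21682), -1)), Mul(-35100, Pow(Add(17108, 4844), -1))) = Add(Mul(-6388, Pow(Add(26244, -21682), -1)), Mul(-35100, Pow(Add(17108, 4844), -1))) = Add(Mul(-6388, Pow(4562, -1)), Mul(-35100, Pow(21952, -1))) = Add(Mul(-6388, Rational(1, 4562)), Mul(-35100, Rational(1, 21952))) = Add(Rational(-3194, 2281), Rational(-8775, 5488)) = Rational(-37544447, 12518128)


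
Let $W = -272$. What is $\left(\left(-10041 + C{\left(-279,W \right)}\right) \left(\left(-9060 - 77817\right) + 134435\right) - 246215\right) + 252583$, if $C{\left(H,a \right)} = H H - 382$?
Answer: $3206271612$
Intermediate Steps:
$C{\left(H,a \right)} = -382 + H^{2}$ ($C{\left(H,a \right)} = H^{2} - 382 = -382 + H^{2}$)
$\left(\left(-10041 + C{\left(-279,W \right)}\right) \left(\left(-9060 - 77817\right) + 134435\right) - 246215\right) + 252583 = \left(\left(-10041 - \left(382 - \left(-279\right)^{2}\right)\right) \left(\left(-9060 - 77817\right) + 134435\right) - 246215\right) + 252583 = \left(\left(-10041 + \left(-382 + 77841\right)\right) \left(-86877 + 134435\right) - 246215\right) + 252583 = \left(\left(-10041 + 77459\right) 47558 - 246215\right) + 252583 = \left(67418 \cdot 47558 - 246215\right) + 252583 = \left(3206265244 - 246215\right) + 252583 = 3206019029 + 252583 = 3206271612$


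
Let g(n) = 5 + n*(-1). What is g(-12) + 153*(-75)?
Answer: -11458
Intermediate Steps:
g(n) = 5 - n
g(-12) + 153*(-75) = (5 - 1*(-12)) + 153*(-75) = (5 + 12) - 11475 = 17 - 11475 = -11458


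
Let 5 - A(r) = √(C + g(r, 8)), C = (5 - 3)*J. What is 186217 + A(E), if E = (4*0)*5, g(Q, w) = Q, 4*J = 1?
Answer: 186222 - √2/2 ≈ 1.8622e+5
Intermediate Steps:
J = ¼ (J = (¼)*1 = ¼ ≈ 0.25000)
E = 0 (E = 0*5 = 0)
C = ½ (C = (5 - 3)*(¼) = 2*(¼) = ½ ≈ 0.50000)
A(r) = 5 - √(½ + r)
186217 + A(E) = 186217 + (5 - √(2 + 4*0)/2) = 186217 + (5 - √(2 + 0)/2) = 186217 + (5 - √2/2) = 186222 - √2/2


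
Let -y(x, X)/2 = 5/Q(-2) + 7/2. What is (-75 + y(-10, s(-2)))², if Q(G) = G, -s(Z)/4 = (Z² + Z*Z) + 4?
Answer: 5929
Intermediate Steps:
s(Z) = -16 - 8*Z² (s(Z) = -4*((Z² + Z*Z) + 4) = -4*((Z² + Z²) + 4) = -4*(2*Z² + 4) = -4*(4 + 2*Z²) = -16 - 8*Z²)
y(x, X) = -2 (y(x, X) = -2*(5/(-2) + 7/2) = -2*(5*(-½) + 7*(½)) = -2*(-5/2 + 7/2) = -2*1 = -2)
(-75 + y(-10, s(-2)))² = (-75 - 2)² = (-77)² = 5929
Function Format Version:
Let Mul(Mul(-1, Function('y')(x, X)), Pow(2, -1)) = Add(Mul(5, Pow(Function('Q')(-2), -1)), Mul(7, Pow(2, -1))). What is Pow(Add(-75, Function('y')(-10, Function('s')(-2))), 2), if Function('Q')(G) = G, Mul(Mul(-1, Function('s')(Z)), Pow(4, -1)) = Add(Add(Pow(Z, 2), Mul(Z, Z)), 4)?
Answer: 5929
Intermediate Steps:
Function('s')(Z) = Add(-16, Mul(-8, Pow(Z, 2))) (Function('s')(Z) = Mul(-4, Add(Add(Pow(Z, 2), Mul(Z, Z)), 4)) = Mul(-4, Add(Add(Pow(Z, 2), Pow(Z, 2)), 4)) = Mul(-4, Add(Mul(2, Pow(Z, 2)), 4)) = Mul(-4, Add(4, Mul(2, Pow(Z, 2)))) = Add(-16, Mul(-8, Pow(Z, 2))))
Function('y')(x, X) = -2 (Function('y')(x, X) = Mul(-2, Add(Mul(5, Pow(-2, -1)), Mul(7, Pow(2, -1)))) = Mul(-2, Add(Mul(5, Rational(-1, 2)), Mul(7, Rational(1, 2)))) = Mul(-2, Add(Rational(-5, 2), Rational(7, 2))) = Mul(-2, 1) = -2)
Pow(Add(-75, Function('y')(-10, Function('s')(-2))), 2) = Pow(Add(-75, -2), 2) = Pow(-77, 2) = 5929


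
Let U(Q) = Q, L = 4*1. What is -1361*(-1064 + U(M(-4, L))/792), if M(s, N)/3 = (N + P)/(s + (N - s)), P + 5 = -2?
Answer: 509733969/352 ≈ 1.4481e+6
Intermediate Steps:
P = -7 (P = -5 - 2 = -7)
L = 4
M(s, N) = 3*(-7 + N)/N (M(s, N) = 3*((N - 7)/(s + (N - s))) = 3*((-7 + N)/N) = 3*(-7 + N)/N)
-1361*(-1064 + U(M(-4, L))/792) = -1361*(-1064 + (3 - 21/4)/792) = -1361*(-1064 + (3 - 21*1/4)*(1/792)) = -1361*(-1064 + (3 - 21/4)*(1/792)) = -1361*(-1064 - 9/4*1/792) = -1361*(-1064 - 1/352) = -1361*(-374529/352) = 509733969/352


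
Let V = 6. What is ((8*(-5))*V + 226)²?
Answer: 196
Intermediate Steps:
((8*(-5))*V + 226)² = ((8*(-5))*6 + 226)² = (-40*6 + 226)² = (-240 + 226)² = (-14)² = 196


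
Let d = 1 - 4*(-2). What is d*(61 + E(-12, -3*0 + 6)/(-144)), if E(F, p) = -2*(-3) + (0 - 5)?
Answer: 8783/16 ≈ 548.94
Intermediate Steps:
E(F, p) = 1 (E(F, p) = 6 - 5 = 1)
d = 9 (d = 1 + 8 = 9)
d*(61 + E(-12, -3*0 + 6)/(-144)) = 9*(61 + 1/(-144)) = 9*(61 + 1*(-1/144)) = 9*(61 - 1/144) = 9*(8783/144) = 8783/16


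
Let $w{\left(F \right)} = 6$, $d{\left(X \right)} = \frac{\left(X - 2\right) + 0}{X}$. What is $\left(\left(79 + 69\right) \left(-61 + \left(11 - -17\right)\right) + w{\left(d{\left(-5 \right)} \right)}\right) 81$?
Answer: $-395118$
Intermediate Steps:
$d{\left(X \right)} = \frac{-2 + X}{X}$ ($d{\left(X \right)} = \frac{\left(-2 + X\right) + 0}{X} = \frac{-2 + X}{X}$)
$\left(\left(79 + 69\right) \left(-61 + \left(11 - -17\right)\right) + w{\left(d{\left(-5 \right)} \right)}\right) 81 = \left(\left(79 + 69\right) \left(-61 + \left(11 - -17\right)\right) + 6\right) 81 = \left(148 \left(-61 + \left(11 + 17\right)\right) + 6\right) 81 = \left(148 \left(-61 + 28\right) + 6\right) 81 = \left(148 \left(-33\right) + 6\right) 81 = \left(-4884 + 6\right) 81 = \left(-4878\right) 81 = -395118$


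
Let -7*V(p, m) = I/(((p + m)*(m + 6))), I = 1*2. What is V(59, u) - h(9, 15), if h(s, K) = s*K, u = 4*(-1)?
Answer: -51976/385 ≈ -135.00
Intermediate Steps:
I = 2
u = -4
h(s, K) = K*s
V(p, m) = -2/(7*(6 + m)*(m + p)) (V(p, m) = -2/(7*((p + m)*(m + 6))) = -2/(7*((m + p)*(6 + m))) = -2/(7*((6 + m)*(m + p))) = -2*1/((6 + m)*(m + p))/7 = -2/(7*(6 + m)*(m + p)))
V(59, u) - h(9, 15) = -2/(7*(-4)² + 42*(-4) + 42*59 + 7*(-4)*59) - 15*9 = -2/(7*16 - 168 + 2478 - 1652) - 1*135 = -2/(112 - 168 + 2478 - 1652) - 135 = -2/770 - 135 = -2*1/770 - 135 = -1/385 - 135 = -51976/385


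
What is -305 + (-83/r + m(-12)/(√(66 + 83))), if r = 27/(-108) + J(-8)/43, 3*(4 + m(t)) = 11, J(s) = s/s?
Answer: 2381/39 - √149/447 ≈ 61.024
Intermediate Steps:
J(s) = 1
m(t) = -⅓ (m(t) = -4 + (⅓)*11 = -4 + 11/3 = -⅓)
r = -39/172 (r = 27/(-108) + 1/43 = 27*(-1/108) + 1*(1/43) = -¼ + 1/43 = -39/172 ≈ -0.22674)
-305 + (-83/r + m(-12)/(√(66 + 83))) = -305 + (-83/(-39/172) - 1/(3*√(66 + 83))) = -305 + (-83*(-172/39) - √149/149/3) = -305 + (14276/39 - √149/447) = 2381/39 - √149/447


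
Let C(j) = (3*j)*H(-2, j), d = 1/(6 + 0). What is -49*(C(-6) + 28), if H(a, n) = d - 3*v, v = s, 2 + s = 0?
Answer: 4067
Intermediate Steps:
s = -2 (s = -2 + 0 = -2)
v = -2
d = 1/6 ≈ 0.16667
H(a, n) = 37/6 (H(a, n) = 1/6 - 3*(-2) = 1/6 + 6 = 37/6)
C(j) = 37*j/2 (C(j) = (3*j)*(37/6) = 37*j/2)
-49*(C(-6) + 28) = -49*((37/2)*(-6) + 28) = -49*(-111 + 28) = -49*(-83) = 4067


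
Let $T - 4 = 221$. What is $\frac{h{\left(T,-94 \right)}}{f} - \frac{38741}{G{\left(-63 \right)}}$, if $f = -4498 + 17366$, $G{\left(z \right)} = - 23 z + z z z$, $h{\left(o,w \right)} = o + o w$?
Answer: $- \frac{2351696981}{1599479532} \approx -1.4703$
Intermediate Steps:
$T = 225$ ($T = 4 + 221 = 225$)
$G{\left(z \right)} = z^{3} - 23 z$ ($G{\left(z \right)} = - 23 z + z^{2} z = - 23 z + z^{3} = z^{3} - 23 z$)
$f = 12868$
$\frac{h{\left(T,-94 \right)}}{f} - \frac{38741}{G{\left(-63 \right)}} = \frac{225 \left(1 - 94\right)}{12868} - \frac{38741}{\left(-63\right) \left(-23 + \left(-63\right)^{2}\right)} = 225 \left(-93\right) \frac{1}{12868} - \frac{38741}{\left(-63\right) \left(-23 + 3969\right)} = \left(-20925\right) \frac{1}{12868} - \frac{38741}{\left(-63\right) 3946} = - \frac{20925}{12868} - \frac{38741}{-248598} = - \frac{20925}{12868} - - \frac{38741}{248598} = - \frac{20925}{12868} + \frac{38741}{248598} = - \frac{2351696981}{1599479532}$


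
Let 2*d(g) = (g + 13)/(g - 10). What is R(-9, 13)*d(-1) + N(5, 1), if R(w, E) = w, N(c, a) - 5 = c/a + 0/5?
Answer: 164/11 ≈ 14.909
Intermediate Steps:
N(c, a) = 5 + c/a (N(c, a) = 5 + (c/a + 0/5) = 5 + (c/a + 0*(⅕)) = 5 + (c/a + 0) = 5 + c/a)
d(g) = (13 + g)/(2*(-10 + g)) (d(g) = ((g + 13)/(g - 10))/2 = ((13 + g)/(-10 + g))/2 = (13 + g)/(2*(-10 + g)))
R(-9, 13)*d(-1) + N(5, 1) = -9*(13 - 1)/(2*(-10 - 1)) + (5 + 5/1) = -9*12/(2*(-11)) + (5 + 5*1) = -9*(-1)*12/(2*11) + (5 + 5) = -9*(-6/11) + 10 = 54/11 + 10 = 164/11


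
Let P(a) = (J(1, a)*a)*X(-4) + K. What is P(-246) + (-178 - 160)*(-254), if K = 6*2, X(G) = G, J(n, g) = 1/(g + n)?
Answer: 21035696/245 ≈ 85860.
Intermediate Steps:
K = 12
P(a) = 12 - 4*a/(1 + a) (P(a) = (a/(a + 1))*(-4) + 12 = (a/(1 + a))*(-4) + 12 = -4*a/(1 + a) + 12 = 12 - 4*a/(1 + a))
P(-246) + (-178 - 160)*(-254) = 4*(3 + 2*(-246))/(1 - 246) + (-178 - 160)*(-254) = 4*(3 - 492)/(-245) - 338*(-254) = 4*(-1/245)*(-489) + 85852 = 1956/245 + 85852 = 21035696/245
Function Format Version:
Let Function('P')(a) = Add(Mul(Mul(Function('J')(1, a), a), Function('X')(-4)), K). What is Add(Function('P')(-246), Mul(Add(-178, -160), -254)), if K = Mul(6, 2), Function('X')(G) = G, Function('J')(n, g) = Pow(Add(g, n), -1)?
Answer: Rational(21035696, 245) ≈ 85860.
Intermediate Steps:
K = 12
Function('P')(a) = Add(12, Mul(-4, a, Pow(Add(1, a), -1))) (Function('P')(a) = Add(Mul(Mul(Pow(Add(a, 1), -1), a), -4), 12) = Add(Mul(Mul(Pow(Add(1, a), -1), a), -4), 12) = Add(Mul(Mul(a, Pow(Add(1, a), -1)), -4), 12) = Add(Mul(-4, a, Pow(Add(1, a), -1)), 12) = Add(12, Mul(-4, a, Pow(Add(1, a), -1))))
Add(Function('P')(-246), Mul(Add(-178, -160), -254)) = Add(Mul(4, Pow(Add(1, -246), -1), Add(3, Mul(2, -246))), Mul(Add(-178, -160), -254)) = Add(Mul(4, Pow(-245, -1), Add(3, -492)), Mul(-338, -254)) = Add(Mul(4, Rational(-1, 245), -489), 85852) = Add(Rational(1956, 245), 85852) = Rational(21035696, 245)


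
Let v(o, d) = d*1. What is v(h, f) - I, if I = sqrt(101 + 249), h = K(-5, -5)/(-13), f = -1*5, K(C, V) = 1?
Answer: -5 - 5*sqrt(14) ≈ -23.708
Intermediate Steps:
f = -5
h = -1/13 (h = 1/(-13) = 1*(-1/13) = -1/13 ≈ -0.076923)
v(o, d) = d
I = 5*sqrt(14) (I = sqrt(350) = 5*sqrt(14) ≈ 18.708)
v(h, f) - I = -5 - 5*sqrt(14)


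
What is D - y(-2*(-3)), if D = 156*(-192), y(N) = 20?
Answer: -29972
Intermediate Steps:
D = -29952
D - y(-2*(-3)) = -29952 - 1*20 = -29952 - 20 = -29972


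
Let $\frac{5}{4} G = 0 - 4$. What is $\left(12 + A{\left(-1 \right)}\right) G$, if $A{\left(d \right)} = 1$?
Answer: $- \frac{208}{5} \approx -41.6$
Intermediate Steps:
$G = - \frac{16}{5}$ ($G = \frac{4 \left(0 - 4\right)}{5} = \frac{4}{5} \left(-4\right) = - \frac{16}{5} \approx -3.2$)
$\left(12 + A{\left(-1 \right)}\right) G = \left(12 + 1\right) \left(- \frac{16}{5}\right) = 13 \left(- \frac{16}{5}\right) = - \frac{208}{5}$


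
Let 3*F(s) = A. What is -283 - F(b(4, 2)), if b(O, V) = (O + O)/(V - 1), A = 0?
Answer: -283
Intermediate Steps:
b(O, V) = 2*O/(-1 + V) (b(O, V) = (2*O)/(-1 + V) = 2*O/(-1 + V))
F(s) = 0 (F(s) = (1/3)*0 = 0)
-283 - F(b(4, 2)) = -283 - 1*0 = -283 + 0 = -283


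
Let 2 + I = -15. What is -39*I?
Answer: 663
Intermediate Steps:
I = -17 (I = -2 - 15 = -17)
-39*I = -39*(-17) = 663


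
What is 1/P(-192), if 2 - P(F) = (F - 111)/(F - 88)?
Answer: 280/257 ≈ 1.0895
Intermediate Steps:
P(F) = 2 - (-111 + F)/(-88 + F) (P(F) = 2 - (F - 111)/(F - 88) = 2 - (-111 + F)/(-88 + F))
1/P(-192) = 1/((-65 - 192)/(-88 - 192)) = 1/(-257/(-280)) = 1/(-1/280*(-257)) = 1/(257/280) = 280/257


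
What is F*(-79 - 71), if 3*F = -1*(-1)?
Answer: -50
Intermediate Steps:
F = ⅓ (F = (-1*(-1))/3 = (⅓)*1 = ⅓ ≈ 0.33333)
F*(-79 - 71) = (-79 - 71)/3 = (⅓)*(-150) = -50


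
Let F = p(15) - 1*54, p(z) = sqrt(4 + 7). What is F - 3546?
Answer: -3600 + sqrt(11) ≈ -3596.7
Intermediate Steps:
p(z) = sqrt(11)
F = -54 + sqrt(11) (F = sqrt(11) - 1*54 = sqrt(11) - 54 = -54 + sqrt(11) ≈ -50.683)
F - 3546 = (-54 + sqrt(11)) - 3546 = -3600 + sqrt(11)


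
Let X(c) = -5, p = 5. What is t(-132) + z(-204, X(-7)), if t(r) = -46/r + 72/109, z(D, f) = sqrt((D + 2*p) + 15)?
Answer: 7259/7194 + I*sqrt(179) ≈ 1.009 + 13.379*I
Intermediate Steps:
z(D, f) = sqrt(25 + D) (z(D, f) = sqrt((D + 2*5) + 15) = sqrt((D + 10) + 15) = sqrt((10 + D) + 15) = sqrt(25 + D))
t(r) = 72/109 - 46/r (t(r) = -46/r + 72*(1/109) = -46/r + 72/109 = 72/109 - 46/r)
t(-132) + z(-204, X(-7)) = (72/109 - 46/(-132)) + sqrt(25 - 204) = (72/109 - 46*(-1/132)) + sqrt(-179) = (72/109 + 23/66) + I*sqrt(179) = 7259/7194 + I*sqrt(179)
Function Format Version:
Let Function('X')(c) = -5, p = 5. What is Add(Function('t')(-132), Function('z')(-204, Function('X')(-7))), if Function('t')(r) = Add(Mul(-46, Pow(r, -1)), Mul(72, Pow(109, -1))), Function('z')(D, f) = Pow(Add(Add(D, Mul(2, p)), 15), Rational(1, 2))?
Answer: Add(Rational(7259, 7194), Mul(I, Pow(179, Rational(1, 2)))) ≈ Add(1.0090, Mul(13.379, I))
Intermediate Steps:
Function('z')(D, f) = Pow(Add(25, D), Rational(1, 2)) (Function('z')(D, f) = Pow(Add(Add(D, Mul(2, 5)), 15), Rational(1, 2)) = Pow(Add(Add(D, 10), 15), Rational(1, 2)) = Pow(Add(Add(10, D), 15), Rational(1, 2)) = Pow(Add(25, D), Rational(1, 2)))
Function('t')(r) = Add(Rational(72, 109), Mul(-46, Pow(r, -1))) (Function('t')(r) = Add(Mul(-46, Pow(r, -1)), Mul(72, Rational(1, 109))) = Add(Mul(-46, Pow(r, -1)), Rational(72, 109)) = Add(Rational(72, 109), Mul(-46, Pow(r, -1))))
Add(Function('t')(-132), Function('z')(-204, Function('X')(-7))) = Add(Add(Rational(72, 109), Mul(-46, Pow(-132, -1))), Pow(Add(25, -204), Rational(1, 2))) = Add(Add(Rational(72, 109), Mul(-46, Rational(-1, 132))), Pow(-179, Rational(1, 2))) = Add(Add(Rational(72, 109), Rational(23, 66)), Mul(I, Pow(179, Rational(1, 2)))) = Add(Rational(7259, 7194), Mul(I, Pow(179, Rational(1, 2))))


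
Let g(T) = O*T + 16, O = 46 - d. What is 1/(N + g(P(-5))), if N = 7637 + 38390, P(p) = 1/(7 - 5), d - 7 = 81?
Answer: 1/46022 ≈ 2.1729e-5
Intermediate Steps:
d = 88 (d = 7 + 81 = 88)
O = -42 (O = 46 - 1*88 = 46 - 88 = -42)
P(p) = ½ (P(p) = 1/2 = ½)
g(T) = 16 - 42*T (g(T) = -42*T + 16 = 16 - 42*T)
N = 46027
1/(N + g(P(-5))) = 1/(46027 + (16 - 42*½)) = 1/(46027 + (16 - 21)) = 1/(46027 - 5) = 1/46022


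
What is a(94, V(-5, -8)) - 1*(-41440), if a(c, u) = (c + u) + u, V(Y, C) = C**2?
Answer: 41662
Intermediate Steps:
a(c, u) = c + 2*u
a(94, V(-5, -8)) - 1*(-41440) = (94 + 2*(-8)**2) - 1*(-41440) = (94 + 2*64) + 41440 = (94 + 128) + 41440 = 222 + 41440 = 41662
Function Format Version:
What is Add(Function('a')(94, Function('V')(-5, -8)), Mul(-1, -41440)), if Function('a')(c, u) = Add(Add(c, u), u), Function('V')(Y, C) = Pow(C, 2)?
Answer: 41662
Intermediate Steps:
Function('a')(c, u) = Add(c, Mul(2, u))
Add(Function('a')(94, Function('V')(-5, -8)), Mul(-1, -41440)) = Add(Add(94, Mul(2, Pow(-8, 2))), Mul(-1, -41440)) = Add(Add(94, Mul(2, 64)), 41440) = Add(Add(94, 128), 41440) = Add(222, 41440) = 41662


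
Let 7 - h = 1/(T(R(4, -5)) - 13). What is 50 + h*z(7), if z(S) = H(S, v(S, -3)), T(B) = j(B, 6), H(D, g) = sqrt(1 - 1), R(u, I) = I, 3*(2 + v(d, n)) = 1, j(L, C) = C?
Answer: 50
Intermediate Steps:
v(d, n) = -5/3 (v(d, n) = -2 + (1/3)*1 = -2 + 1/3 = -5/3)
H(D, g) = 0 (H(D, g) = sqrt(0) = 0)
T(B) = 6
z(S) = 0
h = 50/7 (h = 7 - 1/(6 - 13) = 7 - 1/(-7) = 7 - 1*(-1/7) = 7 + 1/7 = 50/7 ≈ 7.1429)
50 + h*z(7) = 50 + (50/7)*0 = 50 + 0 = 50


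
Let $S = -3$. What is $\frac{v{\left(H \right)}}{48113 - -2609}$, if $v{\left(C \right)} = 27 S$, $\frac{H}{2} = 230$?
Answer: $- \frac{81}{50722} \approx -0.0015969$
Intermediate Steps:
$H = 460$ ($H = 2 \cdot 230 = 460$)
$v{\left(C \right)} = -81$ ($v{\left(C \right)} = 27 \left(-3\right) = -81$)
$\frac{v{\left(H \right)}}{48113 - -2609} = - \frac{81}{48113 - -2609} = - \frac{81}{48113 + 2609} = - \frac{81}{50722}$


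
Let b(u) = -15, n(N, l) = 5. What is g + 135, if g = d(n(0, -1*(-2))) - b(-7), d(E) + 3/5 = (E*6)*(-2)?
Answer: 447/5 ≈ 89.400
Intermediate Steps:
d(E) = -⅗ - 12*E (d(E) = -⅗ + (E*6)*(-2) = -⅗ + (6*E)*(-2) = -⅗ - 12*E)
g = -228/5 (g = (-⅗ - 12*5) - 1*(-15) = (-⅗ - 60) + 15 = -303/5 + 15 = -228/5 ≈ -45.600)
g + 135 = -228/5 + 135 = 447/5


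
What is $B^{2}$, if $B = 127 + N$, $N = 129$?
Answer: $65536$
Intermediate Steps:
$B = 256$ ($B = 127 + 129 = 256$)
$B^{2} = 256^{2} = 65536$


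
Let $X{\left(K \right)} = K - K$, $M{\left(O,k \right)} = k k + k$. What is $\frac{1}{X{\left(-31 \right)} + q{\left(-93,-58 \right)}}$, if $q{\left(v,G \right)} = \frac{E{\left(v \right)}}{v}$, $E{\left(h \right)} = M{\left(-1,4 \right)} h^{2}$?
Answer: $- \frac{1}{1860} \approx -0.00053763$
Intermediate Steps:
$M{\left(O,k \right)} = k + k^{2}$ ($M{\left(O,k \right)} = k^{2} + k = k + k^{2}$)
$E{\left(h \right)} = 20 h^{2}$ ($E{\left(h \right)} = 4 \left(1 + 4\right) h^{2} = 4 \cdot 5 h^{2} = 20 h^{2}$)
$q{\left(v,G \right)} = 20 v$ ($q{\left(v,G \right)} = \frac{20 v^{2}}{v} = 20 v$)
$X{\left(K \right)} = 0$
$\frac{1}{X{\left(-31 \right)} + q{\left(-93,-58 \right)}} = \frac{1}{0 + 20 \left(-93\right)} = \frac{1}{0 - 1860} = \frac{1}{-1860} = - \frac{1}{1860}$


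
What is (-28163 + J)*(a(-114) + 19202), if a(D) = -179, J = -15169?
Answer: -824304636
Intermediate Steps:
(-28163 + J)*(a(-114) + 19202) = (-28163 - 15169)*(-179 + 19202) = -43332*19023 = -824304636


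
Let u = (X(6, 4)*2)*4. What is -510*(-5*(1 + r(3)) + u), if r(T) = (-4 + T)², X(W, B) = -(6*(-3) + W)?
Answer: -43860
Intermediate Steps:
X(W, B) = 18 - W (X(W, B) = -(-18 + W) = 18 - W)
u = 96 (u = ((18 - 1*6)*2)*4 = ((18 - 6)*2)*4 = (12*2)*4 = 24*4 = 96)
-510*(-5*(1 + r(3)) + u) = -510*(-5*(1 + (-4 + 3)²) + 96) = -510*(-5*(1 + (-1)²) + 96) = -510*(-5*(1 + 1) + 96) = -510*(-5*2 + 96) = -510*(-10 + 96) = -510*86 = -43860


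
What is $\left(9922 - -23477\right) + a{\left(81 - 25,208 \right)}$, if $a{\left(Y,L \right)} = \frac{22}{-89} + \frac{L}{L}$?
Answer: $\frac{2972578}{89} \approx 33400.0$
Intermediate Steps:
$a{\left(Y,L \right)} = \frac{67}{89}$ ($a{\left(Y,L \right)} = 22 \left(- \frac{1}{89}\right) + 1 = - \frac{22}{89} + 1 = \frac{67}{89}$)
$\left(9922 - -23477\right) + a{\left(81 - 25,208 \right)} = \left(9922 - -23477\right) + \frac{67}{89} = \left(9922 + 23477\right) + \frac{67}{89} = 33399 + \frac{67}{89} = \frac{2972578}{89}$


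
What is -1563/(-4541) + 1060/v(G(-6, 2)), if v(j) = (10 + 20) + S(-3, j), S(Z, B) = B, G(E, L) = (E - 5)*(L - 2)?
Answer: 486035/13623 ≈ 35.678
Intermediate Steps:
G(E, L) = (-5 + E)*(-2 + L)
v(j) = 30 + j (v(j) = (10 + 20) + j = 30 + j)
-1563/(-4541) + 1060/v(G(-6, 2)) = -1563/(-4541) + 1060/(30 + (10 - 5*2 - 2*(-6) - 6*2)) = -1563*(-1/4541) + 1060/(30 + (10 - 10 + 12 - 12)) = 1563/4541 + 1060/(30 + 0) = 1563/4541 + 1060/30 = 1563/4541 + 1060*(1/30) = 1563/4541 + 106/3 = 486035/13623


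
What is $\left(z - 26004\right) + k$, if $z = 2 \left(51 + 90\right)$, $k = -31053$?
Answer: $-56775$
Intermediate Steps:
$z = 282$ ($z = 2 \cdot 141 = 282$)
$\left(z - 26004\right) + k = \left(282 - 26004\right) - 31053 = -25722 - 31053 = -56775$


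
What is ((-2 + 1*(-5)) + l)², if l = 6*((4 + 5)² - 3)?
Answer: 212521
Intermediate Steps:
l = 468 (l = 6*(9² - 3) = 6*(81 - 3) = 6*78 = 468)
((-2 + 1*(-5)) + l)² = ((-2 + 1*(-5)) + 468)² = ((-2 - 5) + 468)² = (-7 + 468)² = 461² = 212521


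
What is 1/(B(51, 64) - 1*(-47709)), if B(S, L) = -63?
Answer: 1/47646 ≈ 2.0988e-5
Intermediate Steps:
1/(B(51, 64) - 1*(-47709)) = 1/(-63 - 1*(-47709)) = 1/(-63 + 47709) = 1/47646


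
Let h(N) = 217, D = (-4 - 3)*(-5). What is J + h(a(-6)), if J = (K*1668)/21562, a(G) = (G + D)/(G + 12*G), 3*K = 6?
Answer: 2341145/10781 ≈ 217.15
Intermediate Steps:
K = 2 (K = (⅓)*6 = 2)
D = 35 (D = -7*(-5) = 35)
a(G) = (35 + G)/(13*G) (a(G) = (G + 35)/(G + 12*G) = (35 + G)/((13*G)) = (35 + G)*(1/(13*G)) = (35 + G)/(13*G))
J = 1668/10781 (J = (2*1668)/21562 = 3336*(1/21562) = 1668/10781 ≈ 0.15472)
J + h(a(-6)) = 1668/10781 + 217 = 2341145/10781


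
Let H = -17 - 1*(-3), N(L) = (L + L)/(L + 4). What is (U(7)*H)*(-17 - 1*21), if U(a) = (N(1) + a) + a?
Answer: 38304/5 ≈ 7660.8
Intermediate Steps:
N(L) = 2*L/(4 + L) (N(L) = (2*L)/(4 + L) = 2*L/(4 + L))
H = -14 (H = -17 + 3 = -14)
U(a) = ⅖ + 2*a (U(a) = (2*1/(4 + 1) + a) + a = (2*1/5 + a) + a = (2*1*(⅕) + a) + a = (⅖ + a) + a = ⅖ + 2*a)
(U(7)*H)*(-17 - 1*21) = ((⅖ + 2*7)*(-14))*(-17 - 1*21) = ((⅖ + 14)*(-14))*(-17 - 21) = ((72/5)*(-14))*(-38) = -1008/5*(-38) = 38304/5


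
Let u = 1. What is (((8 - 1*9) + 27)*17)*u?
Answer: 442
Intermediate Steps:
(((8 - 1*9) + 27)*17)*u = (((8 - 1*9) + 27)*17)*1 = (((8 - 9) + 27)*17)*1 = ((-1 + 27)*17)*1 = (26*17)*1 = 442*1 = 442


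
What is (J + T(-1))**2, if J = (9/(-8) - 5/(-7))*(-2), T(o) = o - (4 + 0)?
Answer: 13689/784 ≈ 17.460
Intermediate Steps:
T(o) = -4 + o (T(o) = o - 1*4 = o - 4 = -4 + o)
J = 23/28 (J = (9*(-1/8) - 5*(-1/7))*(-2) = (-9/8 + 5/7)*(-2) = -23/56*(-2) = 23/28 ≈ 0.82143)
(J + T(-1))**2 = (23/28 + (-4 - 1))**2 = (23/28 - 5)**2 = (-117/28)**2 = 13689/784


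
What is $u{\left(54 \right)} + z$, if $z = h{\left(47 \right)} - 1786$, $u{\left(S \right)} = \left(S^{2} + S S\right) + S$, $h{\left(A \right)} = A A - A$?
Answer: $6262$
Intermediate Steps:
$h{\left(A \right)} = A^{2} - A$
$u{\left(S \right)} = S + 2 S^{2}$ ($u{\left(S \right)} = \left(S^{2} + S^{2}\right) + S = 2 S^{2} + S = S + 2 S^{2}$)
$z = 376$ ($z = 47 \left(-1 + 47\right) - 1786 = 47 \cdot 46 - 1786 = 2162 - 1786 = 376$)
$u{\left(54 \right)} + z = 54 \left(1 + 2 \cdot 54\right) + 376 = 54 \left(1 + 108\right) + 376 = 54 \cdot 109 + 376 = 5886 + 376 = 6262$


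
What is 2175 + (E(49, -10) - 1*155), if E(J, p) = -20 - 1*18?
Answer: 1982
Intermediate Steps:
E(J, p) = -38 (E(J, p) = -20 - 18 = -38)
2175 + (E(49, -10) - 1*155) = 2175 + (-38 - 1*155) = 2175 + (-38 - 155) = 2175 - 193 = 1982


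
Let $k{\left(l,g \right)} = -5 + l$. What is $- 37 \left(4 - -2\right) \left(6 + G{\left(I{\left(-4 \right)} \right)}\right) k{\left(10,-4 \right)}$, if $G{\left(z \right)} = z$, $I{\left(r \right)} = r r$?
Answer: $-24420$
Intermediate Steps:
$I{\left(r \right)} = r^{2}$
$- 37 \left(4 - -2\right) \left(6 + G{\left(I{\left(-4 \right)} \right)}\right) k{\left(10,-4 \right)} = - 37 \left(4 - -2\right) \left(6 + \left(-4\right)^{2}\right) \left(-5 + 10\right) = - 37 \left(4 + 2\right) \left(6 + 16\right) 5 = - 37 \cdot 6 \cdot 22 \cdot 5 = \left(-37\right) 132 \cdot 5 = \left(-4884\right) 5 = -24420$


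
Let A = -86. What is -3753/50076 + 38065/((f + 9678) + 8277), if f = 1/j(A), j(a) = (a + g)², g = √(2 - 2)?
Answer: 1511050318883/738872387084 ≈ 2.0451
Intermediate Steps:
g = 0 (g = √0 = 0)
j(a) = a² (j(a) = (a + 0)² = a²)
f = 1/7396 (f = 1/((-86)²) = 1/7396 ≈ 0.00013521)
-3753/50076 + 38065/((f + 9678) + 8277) = -3753/50076 + 38065/((1/7396 + 9678) + 8277) = -3753*1/50076 + 38065/(71578489/7396 + 8277) = -417/5564 + 38065/(132795181/7396) = -417/5564 + 38065*(7396/132795181) = -417/5564 + 281528740/132795181 = 1511050318883/738872387084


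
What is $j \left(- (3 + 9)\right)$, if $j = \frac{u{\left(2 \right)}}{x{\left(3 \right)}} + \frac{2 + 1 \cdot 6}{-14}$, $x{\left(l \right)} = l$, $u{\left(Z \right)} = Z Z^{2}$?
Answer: $- \frac{176}{7} \approx -25.143$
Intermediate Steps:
$u{\left(Z \right)} = Z^{3}$
$j = \frac{44}{21}$ ($j = \frac{2^{3}}{3} + \frac{2 + 1 \cdot 6}{-14} = 8 \cdot \frac{1}{3} + \left(2 + 6\right) \left(- \frac{1}{14}\right) = \frac{8}{3} + 8 \left(- \frac{1}{14}\right) = \frac{8}{3} - \frac{4}{7} = \frac{44}{21} \approx 2.0952$)
$j \left(- (3 + 9)\right) = \frac{44 \left(- (3 + 9)\right)}{21} = \frac{44 \left(\left(-1\right) 12\right)}{21} = \frac{44}{21} \left(-12\right) = - \frac{176}{7}$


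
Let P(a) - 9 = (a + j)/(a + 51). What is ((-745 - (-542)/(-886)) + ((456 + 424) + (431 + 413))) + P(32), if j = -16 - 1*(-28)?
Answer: 36324771/36769 ≈ 987.92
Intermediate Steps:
j = 12 (j = -16 + 28 = 12)
P(a) = 9 + (12 + a)/(51 + a) (P(a) = 9 + (a + 12)/(a + 51) = 9 + (12 + a)/(51 + a))
((-745 - (-542)/(-886)) + ((456 + 424) + (431 + 413))) + P(32) = ((-745 - (-542)/(-886)) + ((456 + 424) + (431 + 413))) + (471 + 10*32)/(51 + 32) = ((-745 - (-542)*(-1)/886) + (880 + 844)) + (471 + 320)/83 = ((-745 - 1*271/443) + 1724) + (1/83)*791 = ((-745 - 271/443) + 1724) + 791/83 = (-330306/443 + 1724) + 791/83 = 433426/443 + 791/83 = 36324771/36769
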